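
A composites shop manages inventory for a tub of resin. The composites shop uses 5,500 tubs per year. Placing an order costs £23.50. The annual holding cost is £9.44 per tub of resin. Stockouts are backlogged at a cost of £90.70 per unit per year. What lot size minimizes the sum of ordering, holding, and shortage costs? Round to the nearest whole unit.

With planned backorders, Q* = √(2DS/H) · √((H+B)/B).
√(2DS/H) = √(2 × 5,500 × 23.5 / 9.44) = 165.480.
√((H+B)/B) = √((9.44+90.7)/90.7) = 1.0508.
Q* ≈ 173.878.

Q* ≈ 174 tubs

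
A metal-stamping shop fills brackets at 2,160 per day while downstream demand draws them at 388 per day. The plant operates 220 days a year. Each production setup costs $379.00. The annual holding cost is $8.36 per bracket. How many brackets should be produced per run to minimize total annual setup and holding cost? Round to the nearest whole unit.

Annual demand D = 388 × 220 = 85,360.
Production build-up factor (1 − d/p) = 1 − 388/2,160 = 0.8204.
Q* = √(2DS / (H(1 − d/p))) = √(2 × 85,360 × 379 / (8.36 × 0.8204)).
= √(64,702,880 / 6.8583) ≈ 3071.522.

Q* ≈ 3,072 brackets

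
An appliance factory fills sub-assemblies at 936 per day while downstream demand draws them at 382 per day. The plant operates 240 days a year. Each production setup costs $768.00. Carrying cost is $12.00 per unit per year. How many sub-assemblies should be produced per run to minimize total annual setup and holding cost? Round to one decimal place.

Annual demand D = 382 × 240 = 91,680.
Production build-up factor (1 − d/p) = 1 − 382/936 = 0.5919.
Q* = √(2DS / (H(1 − d/p))) = √(2 × 91,680 × 768 / (12 × 0.5919)).
= √(140,820,480 / 7.1026) ≈ 4452.719.

Q* ≈ 4,452.7 sub-assemblies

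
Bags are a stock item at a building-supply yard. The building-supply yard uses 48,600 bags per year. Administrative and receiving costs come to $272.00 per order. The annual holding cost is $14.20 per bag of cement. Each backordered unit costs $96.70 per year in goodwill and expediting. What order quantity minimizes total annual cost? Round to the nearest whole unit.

Q* ≈ 1,461 bags

With planned backorders, Q* = √(2DS/H) · √((H+B)/B).
√(2DS/H) = √(2 × 48,600 × 272 / 14.2) = 1364.500.
√((H+B)/B) = √((14.2+96.7)/96.7) = 1.0709.
Q* ≈ 1461.255.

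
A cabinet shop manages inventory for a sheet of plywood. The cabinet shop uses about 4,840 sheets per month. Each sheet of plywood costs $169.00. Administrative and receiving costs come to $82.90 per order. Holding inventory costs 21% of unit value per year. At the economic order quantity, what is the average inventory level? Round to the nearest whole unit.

Annual demand D = 4,840 × 12 = 58,080.
Holding cost H = 0.21 × $169.00 = $35.4900 per unit per year.
Q* = √(2DS/H) = √(2 × 58,080 × 82.9 / 35.49) ≈ 520.90.
Average inventory = Q*/2 ≈ 520.90 / 2 = 260.449.

Average inventory ≈ 260 sheets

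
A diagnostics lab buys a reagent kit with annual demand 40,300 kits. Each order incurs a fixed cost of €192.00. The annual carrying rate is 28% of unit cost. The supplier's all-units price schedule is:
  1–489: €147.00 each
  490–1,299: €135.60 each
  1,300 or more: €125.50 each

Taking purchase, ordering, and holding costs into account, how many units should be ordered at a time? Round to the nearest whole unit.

Holding cost per unit per year at price C is H = 0.28·C.
Candidates are each tier's EOQ (if it falls in that tier) and each price-break quantity.
Tier 1 (€147.00): EOQ = 613.2 exceeds tier's upper bound 489, so this tier is dominated.
EOQ at €135.60 = 638.4 (feasible in tier 2): TC = 40,300×€135.60 + (40,300/638.4)×192 + (638.4/2)×0.28×€135.60 = €5,488,919.69.
EOQ at €125.50 = 663.6 < 1300, so use break Q=1300: TC = 40,300×€125.50 + (40,300/1300.0)×192 + (1300.0/2)×0.28×€125.50 = €5,086,443.00.
Lowest total cost is €5,086,443.00 at Q = 1300.0.

Q* ≈ 1,300 kits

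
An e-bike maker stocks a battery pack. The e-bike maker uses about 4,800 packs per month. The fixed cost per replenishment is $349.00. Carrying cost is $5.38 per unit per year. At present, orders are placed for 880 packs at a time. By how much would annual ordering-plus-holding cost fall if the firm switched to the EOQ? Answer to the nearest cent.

Annual demand D = 4,800 × 12 = 57,600.
EOQ = √(2DS/H) = √(2 × 57,600 × 349 / 5.38) ≈ 2733.68.
Cost at Q* = (D/Q*)S + (Q*/2)H = √(2DSH) ≈ $14,707.20.
Cost at Q = 880: (57,600/880)×349 + (880/2)×5.38 = $22,843.64 + $2,367.20 = $25,210.84.
Excess = $25,210.84 − $14,707.20 = $10,503.63.

Extra cost ≈ $10,503.63 per year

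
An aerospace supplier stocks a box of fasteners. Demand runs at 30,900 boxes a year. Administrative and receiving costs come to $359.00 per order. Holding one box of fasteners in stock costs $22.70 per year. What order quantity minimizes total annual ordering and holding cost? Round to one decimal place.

EOQ = √(2DS / H) = √(2 × 30,900 × 359 / 22.7).
= √(22,186,200 / 22.7) = √977,365.6388 ≈ 988.618.

Q* ≈ 988.6 boxes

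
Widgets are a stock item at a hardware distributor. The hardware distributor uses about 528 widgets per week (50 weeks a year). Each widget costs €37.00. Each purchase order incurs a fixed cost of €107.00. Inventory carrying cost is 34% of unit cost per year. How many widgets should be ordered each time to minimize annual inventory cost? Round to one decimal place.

Q* ≈ 670.1 widgets

Annual demand D = 528 × 50 = 26,400.
Holding cost H = 0.34 × €37.00 = €12.5800 per unit per year.
EOQ = √(2DS / H) = √(2 × 26,400 × 107 / 12.58).
= √(5,649,600 / 12.58) = √449,093.7997 ≈ 670.145.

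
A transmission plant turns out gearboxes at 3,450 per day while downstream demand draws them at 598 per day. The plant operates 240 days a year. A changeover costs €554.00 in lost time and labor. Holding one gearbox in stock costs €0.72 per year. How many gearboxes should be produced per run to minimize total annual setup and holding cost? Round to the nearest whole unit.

Q* ≈ 16,345 gearboxes

Annual demand D = 598 × 240 = 143,520.
Production build-up factor (1 − d/p) = 1 − 598/3,450 = 0.8267.
Q* = √(2DS / (H(1 − d/p))) = √(2 × 143,520 × 554 / (0.72 × 0.8267)).
= √(159,020,160 / 0.5952) ≈ 16345.365.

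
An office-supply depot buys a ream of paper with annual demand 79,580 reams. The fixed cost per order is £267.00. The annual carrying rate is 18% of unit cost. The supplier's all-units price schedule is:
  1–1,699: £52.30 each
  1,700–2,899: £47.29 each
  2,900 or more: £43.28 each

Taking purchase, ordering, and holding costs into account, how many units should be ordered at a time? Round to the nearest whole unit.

Holding cost per unit per year at price C is H = 0.18·C.
For each price level, check whether its EOQ is feasible; otherwise the best quantity at that price is the breakpoint.
Tier 1 (£52.30): EOQ = 2124.6 exceeds tier's upper bound 1699, so this tier is dominated.
EOQ at £47.29 = 2234.4 (feasible in tier 2): TC = 79,580×£47.29 + (79,580/2234.4)×267 + (2234.4/2)×0.18×£47.29 = £3,782,357.46.
EOQ at £43.28 = 2335.6 < 2900, so use break Q=2900: TC = 79,580×£43.28 + (79,580/2900.0)×267 + (2900.0/2)×0.18×£43.28 = £3,462,845.33.
Lowest total cost is £3,462,845.33 at Q = 2900.0.

Q* ≈ 2,900 reams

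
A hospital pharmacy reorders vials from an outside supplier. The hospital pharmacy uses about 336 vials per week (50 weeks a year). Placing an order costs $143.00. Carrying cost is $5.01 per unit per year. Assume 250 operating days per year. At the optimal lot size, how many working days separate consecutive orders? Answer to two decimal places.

T ≈ 14.57 days

Annual demand D = 336 × 50 = 16,800.
EOQ = √(2DS/H) = √(2 × 16,800 × 143 / 5.01) ≈ 979.31.
Cycle time = Q*/D × 250 = 979.31 / 16,800 × 250 ≈ 14.573 days.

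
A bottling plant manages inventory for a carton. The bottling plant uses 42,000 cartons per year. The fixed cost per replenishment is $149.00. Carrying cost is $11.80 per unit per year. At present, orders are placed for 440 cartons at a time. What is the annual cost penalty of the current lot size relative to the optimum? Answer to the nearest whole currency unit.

Extra cost ≈ $4,666 per year

EOQ = √(2DS/H) = √(2 × 42,000 × 149 / 11.8) ≈ 1029.89.
Cost at Q* = (D/Q*)S + (Q*/2)H = √(2DSH) ≈ $12,152.73.
Cost at Q = 440: (42,000/440)×149 + (440/2)×11.8 = $14,222.73 + $2,596.00 = $16,818.73.
Excess = $16,818.73 − $12,152.73 = $4,666.00.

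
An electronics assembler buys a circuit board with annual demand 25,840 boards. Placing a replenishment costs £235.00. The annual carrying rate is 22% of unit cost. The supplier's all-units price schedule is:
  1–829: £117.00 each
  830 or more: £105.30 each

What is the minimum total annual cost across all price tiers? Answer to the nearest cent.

Holding cost per unit per year at price C is H = 0.22·C.
Evaluate total cost at each tier's feasible EOQ or, if the EOQ is below the tier, at the tier's minimum quantity.
EOQ at £117.00 = 686.9 (feasible in tier 1): TC = 25,840×£117.00 + (25,840/686.9)×235 + (686.9/2)×0.22×£117.00 = £3,040,960.70.
EOQ at £105.30 = 724.1 < 830, so use break Q=830: TC = 25,840×£105.30 + (25,840/830.0)×235 + (830.0/2)×0.22×£105.30 = £2,737,882.03.
Lowest total cost among the candidates is at Q = 830.0.

TC* ≈ £2,737,882.03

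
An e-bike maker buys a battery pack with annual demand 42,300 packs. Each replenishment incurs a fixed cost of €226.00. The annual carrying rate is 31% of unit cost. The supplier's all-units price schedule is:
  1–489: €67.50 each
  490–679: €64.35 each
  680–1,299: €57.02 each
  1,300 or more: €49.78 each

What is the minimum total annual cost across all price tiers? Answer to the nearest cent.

Holding cost per unit per year at price C is H = 0.31·C.
For each price level, check whether its EOQ is feasible; otherwise the best quantity at that price is the breakpoint.
Tier 1 (€67.50): EOQ = 955.9 exceeds tier's upper bound 489, so this tier is dominated.
Tier 2 (€64.35): EOQ = 979.0 exceeds tier's upper bound 679, so this tier is dominated.
EOQ at €57.02 = 1040.0 (feasible in tier 3): TC = 42,300×€57.02 + (42,300/1040.0)×226 + (1040.0/2)×0.31×€57.02 = €2,430,329.74.
EOQ at €49.78 = 1113.1 < 1300, so use break Q=1300: TC = 42,300×€49.78 + (42,300/1300.0)×226 + (1300.0/2)×0.31×€49.78 = €2,123,078.36.
Lowest total cost among the candidates is at Q = 1300.0.

TC* ≈ €2,123,078.36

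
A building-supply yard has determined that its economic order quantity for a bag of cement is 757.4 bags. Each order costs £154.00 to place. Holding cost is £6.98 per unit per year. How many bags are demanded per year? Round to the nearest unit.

Invert the EOQ relation Q*² = 2DS/H.
From Q* = √(2DS/H): D = Q*²H / (2S) = 757.4² × 6.98 / (2 × 154) = 13000.358.

D ≈ 13,000 bags per year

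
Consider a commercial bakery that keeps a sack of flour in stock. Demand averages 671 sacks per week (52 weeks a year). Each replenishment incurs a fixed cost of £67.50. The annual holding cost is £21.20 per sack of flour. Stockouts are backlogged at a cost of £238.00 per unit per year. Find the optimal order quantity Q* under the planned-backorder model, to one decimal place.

Annual demand D = 671 × 52 = 34,892.
With planned backorders, Q* = √(2DS/H) · √((H+B)/B).
√(2DS/H) = √(2 × 34,892 × 67.5 / 21.2) = 471.370.
√((H+B)/B) = √((21.2+238)/238) = 1.0436.
Q* ≈ 491.916.

Q* ≈ 491.9 sacks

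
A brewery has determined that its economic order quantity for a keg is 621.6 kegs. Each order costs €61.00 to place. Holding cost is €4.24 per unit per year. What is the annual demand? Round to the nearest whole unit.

Squaring Q* = √(2DS/H) gives Q*² = 2DS/H.
From Q* = √(2DS/H): D = Q*²H / (2S) = 621.6² × 4.24 / (2 × 61) = 13428.517.

D ≈ 13,429 kegs per year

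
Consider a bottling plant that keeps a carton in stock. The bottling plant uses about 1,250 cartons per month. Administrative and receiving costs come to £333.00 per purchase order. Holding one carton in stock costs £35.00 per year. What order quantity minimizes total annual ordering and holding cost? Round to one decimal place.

Q* ≈ 534.3 cartons

Annual demand D = 1,250 × 12 = 15,000.
EOQ = √(2DS / H) = √(2 × 15,000 × 333 / 35).
= √(9,990,000 / 35) = √285,428.5714 ≈ 534.255.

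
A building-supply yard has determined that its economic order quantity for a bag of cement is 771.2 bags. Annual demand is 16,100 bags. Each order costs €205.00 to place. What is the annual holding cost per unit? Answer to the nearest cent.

Invert the EOQ relation Q*² = 2DS/H.
From Q* = √(2DS/H): H = 2DS / Q*² = 2 × 16,100 × 205 / 771.2² = 11.0988.

H ≈ €11.10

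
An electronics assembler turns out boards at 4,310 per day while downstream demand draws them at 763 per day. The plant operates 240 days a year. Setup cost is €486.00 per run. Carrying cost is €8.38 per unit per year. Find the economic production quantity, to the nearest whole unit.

Annual demand D = 763 × 240 = 183,120.
Production build-up factor (1 − d/p) = 1 − 763/4,310 = 0.8230.
Q* = √(2DS / (H(1 − d/p))) = √(2 × 183,120 × 486 / (8.38 × 0.8230)).
= √(177,992,640 / 6.8965) ≈ 5080.273.

Q* ≈ 5,080 boards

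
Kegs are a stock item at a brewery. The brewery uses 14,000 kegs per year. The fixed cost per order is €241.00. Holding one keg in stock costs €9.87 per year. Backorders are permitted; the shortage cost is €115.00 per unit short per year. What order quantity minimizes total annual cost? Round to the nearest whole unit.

With planned backorders, Q* = √(2DS/H) · √((H+B)/B).
√(2DS/H) = √(2 × 14,000 × 241 / 9.87) = 826.854.
√((H+B)/B) = √((9.87+115)/115) = 1.0420.
Q* ≈ 861.607.

Q* ≈ 862 kegs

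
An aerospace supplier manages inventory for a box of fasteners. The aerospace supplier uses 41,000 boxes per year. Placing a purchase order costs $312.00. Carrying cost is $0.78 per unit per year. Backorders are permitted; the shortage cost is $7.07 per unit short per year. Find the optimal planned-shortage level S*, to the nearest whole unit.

With planned backorders, Q* = √(2DS/H) · √((H+B)/B).
√(2DS/H) = √(2 × 41,000 × 312 / 0.78) = 5727.128.
√((H+B)/B) = √((0.78+7.07)/7.07) = 1.0537.
Q* ≈ 6034.788.
S* = Q* · H/(H+B) = 6034.788 × 0.78/7.85 ≈ 599.635.

S* ≈ 600 boxes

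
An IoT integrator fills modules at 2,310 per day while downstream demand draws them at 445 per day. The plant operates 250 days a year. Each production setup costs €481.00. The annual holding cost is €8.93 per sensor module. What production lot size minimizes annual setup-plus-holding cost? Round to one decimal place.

Q* ≈ 3,852.8 modules

Annual demand D = 445 × 250 = 111,250.
Production build-up factor (1 − d/p) = 1 − 445/2,310 = 0.8074.
Q* = √(2DS / (H(1 − d/p))) = √(2 × 111,250 × 481 / (8.93 × 0.8074)).
= √(107,022,500 / 7.2097) ≈ 3852.817.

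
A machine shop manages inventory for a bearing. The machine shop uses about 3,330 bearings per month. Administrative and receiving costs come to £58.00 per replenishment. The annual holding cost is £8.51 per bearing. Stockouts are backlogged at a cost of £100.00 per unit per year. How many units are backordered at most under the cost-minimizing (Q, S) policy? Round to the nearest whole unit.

Annual demand D = 3,330 × 12 = 39,960.
With planned backorders, Q* = √(2DS/H) · √((H+B)/B).
√(2DS/H) = √(2 × 39,960 × 58 / 8.51) = 738.035.
√((H+B)/B) = √((8.51+100)/100) = 1.0417.
Q* ≈ 768.797.
S* = Q* · H/(H+B) = 768.797 × 8.51/108.51 ≈ 60.294.

S* ≈ 60 bearings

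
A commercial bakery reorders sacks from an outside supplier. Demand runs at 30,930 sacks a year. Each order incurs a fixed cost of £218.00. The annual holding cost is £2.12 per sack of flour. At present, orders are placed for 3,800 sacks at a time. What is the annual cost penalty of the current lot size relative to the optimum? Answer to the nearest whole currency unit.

EOQ = √(2DS/H) = √(2 × 30,930 × 218 / 2.12) ≈ 2522.12.
Cost at Q* = (D/Q*)S + (Q*/2)H = √(2DSH) ≈ £5,346.89.
Cost at Q = 3,800: (30,930/3,800)×218 + (3,800/2)×2.12 = £1,774.41 + £4,028.00 = £5,802.41.
Excess = £5,802.41 − £5,346.89 = £455.52.

Extra cost ≈ £456 per year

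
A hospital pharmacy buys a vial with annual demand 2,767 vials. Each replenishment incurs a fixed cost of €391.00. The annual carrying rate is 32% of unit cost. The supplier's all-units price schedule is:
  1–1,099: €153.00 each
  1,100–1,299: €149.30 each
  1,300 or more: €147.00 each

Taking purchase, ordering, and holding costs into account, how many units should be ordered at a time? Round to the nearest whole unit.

Holding cost per unit per year at price C is H = 0.32·C.
Candidates are each tier's EOQ (if it falls in that tier) and each price-break quantity.
EOQ at €153.00 = 210.2 (feasible in tier 1): TC = 2,767×€153.00 + (2,767/210.2)×391 + (210.2/2)×0.32×€153.00 = €433,643.68.
EOQ at €149.30 = 212.8 < 1100, so use break Q=1100: TC = 2,767×€149.30 + (2,767/1100.0)×391 + (1100.0/2)×0.32×€149.30 = €440,373.44.
EOQ at €147.00 = 214.5 < 1300, so use break Q=1300: TC = 2,767×€147.00 + (2,767/1300.0)×391 + (1300.0/2)×0.32×€147.00 = €438,157.23.
Lowest total cost is €433,643.68 at Q = 210.2.

Q* ≈ 210 vials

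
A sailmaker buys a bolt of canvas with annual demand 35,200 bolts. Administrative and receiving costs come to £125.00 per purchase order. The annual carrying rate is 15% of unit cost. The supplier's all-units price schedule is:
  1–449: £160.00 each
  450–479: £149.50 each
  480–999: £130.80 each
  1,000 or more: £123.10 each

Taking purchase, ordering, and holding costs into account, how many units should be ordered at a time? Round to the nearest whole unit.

Q* ≈ 1,000 bolts

Holding cost per unit per year at price C is H = 0.15·C.
Candidates are each tier's EOQ (if it falls in that tier) and each price-break quantity.
Tier 1 (£160.00): EOQ = 605.5 exceeds tier's upper bound 449, so this tier is dominated.
Tier 2 (£149.50): EOQ = 626.4 exceeds tier's upper bound 479, so this tier is dominated.
EOQ at £130.80 = 669.7 (feasible in tier 3): TC = 35,200×£130.80 + (35,200/669.7)×125 + (669.7/2)×0.15×£130.80 = £4,617,299.86.
EOQ at £123.10 = 690.3 < 1000, so use break Q=1000: TC = 35,200×£123.10 + (35,200/1000.0)×125 + (1000.0/2)×0.15×£123.10 = £4,346,752.50.
Lowest total cost is £4,346,752.50 at Q = 1000.0.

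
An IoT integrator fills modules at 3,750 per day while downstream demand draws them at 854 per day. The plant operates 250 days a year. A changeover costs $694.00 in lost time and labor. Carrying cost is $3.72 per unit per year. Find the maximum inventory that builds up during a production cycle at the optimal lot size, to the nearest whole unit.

Annual demand D = 854 × 250 = 213,500.
Production build-up factor (1 − d/p) = 1 − 854/3,750 = 0.7723.
Q* = √(2DS / (H(1 − d/p))) = √(2 × 213,500 × 694 / (3.72 × 0.7723)).
= √(296,338,000 / 2.8728) ≈ 10156.371.
Maximum inventory = Q*(1 − d/p) = 10156.371 × 0.7723 ≈ 7843.427.

I_max ≈ 7,843 modules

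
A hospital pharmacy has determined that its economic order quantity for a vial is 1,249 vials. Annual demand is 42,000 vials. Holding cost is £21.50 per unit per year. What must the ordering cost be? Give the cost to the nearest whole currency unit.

The basic EOQ model gives Q* = √(2DS/H); rearrange for the unknown.
From Q* = √(2DS/H): S = Q*²H / (2D) = 1,249² × 21.5 / (2 × 42,000) = 399.2860.

S ≈ £399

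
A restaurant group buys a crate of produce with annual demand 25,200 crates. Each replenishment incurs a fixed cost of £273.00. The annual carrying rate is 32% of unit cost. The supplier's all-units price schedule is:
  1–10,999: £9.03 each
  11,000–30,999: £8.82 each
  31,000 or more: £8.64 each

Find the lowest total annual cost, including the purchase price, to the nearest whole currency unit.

Holding cost per unit per year at price C is H = 0.32·C.
For each price level, check whether its EOQ is feasible; otherwise the best quantity at that price is the breakpoint.
EOQ at £9.03 = 2182.1 (feasible in tier 1): TC = 25,200×£9.03 + (25,200/2182.1)×273 + (2182.1/2)×0.32×£9.03 = £233,861.44.
EOQ at £8.82 = 2207.9 < 11000, so use break Q=11000: TC = 25,200×£8.82 + (25,200/11000.0)×273 + (11000.0/2)×0.32×£8.82 = £238,412.62.
EOQ at £8.64 = 2230.8 < 31000, so use break Q=31000: TC = 25,200×£8.64 + (25,200/31000.0)×273 + (31000.0/2)×0.32×£8.64 = £260,804.32.
Lowest total cost among the candidates is at Q = 2182.1.

TC* ≈ £233,861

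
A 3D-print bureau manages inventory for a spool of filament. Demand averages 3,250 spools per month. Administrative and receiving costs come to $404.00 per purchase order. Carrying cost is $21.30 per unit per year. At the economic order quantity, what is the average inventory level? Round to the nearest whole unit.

Annual demand D = 3,250 × 12 = 39,000.
EOQ = √(2DS/H) = √(2 × 39,000 × 404 / 21.3) ≈ 1216.32.
Average inventory = Q*/2 ≈ 1216.32 / 2 = 608.160.

Average inventory ≈ 608 spools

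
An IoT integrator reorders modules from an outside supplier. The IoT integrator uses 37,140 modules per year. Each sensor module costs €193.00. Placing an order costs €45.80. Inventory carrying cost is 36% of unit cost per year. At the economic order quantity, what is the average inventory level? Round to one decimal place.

Holding cost H = 0.36 × €193.00 = €69.4800 per unit per year.
The optimal lot size = √(2DS/H) = √(2 × 37,140 × 45.8 / 69.48) ≈ 221.28.
Average inventory = Q*/2 ≈ 221.28 / 2 = 110.639.

Average inventory ≈ 110.6 modules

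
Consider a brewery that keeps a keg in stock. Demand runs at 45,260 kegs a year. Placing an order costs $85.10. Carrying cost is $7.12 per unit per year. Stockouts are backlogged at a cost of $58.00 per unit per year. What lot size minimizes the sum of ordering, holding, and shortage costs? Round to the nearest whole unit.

With planned backorders, Q* = √(2DS/H) · √((H+B)/B).
√(2DS/H) = √(2 × 45,260 × 85.1 / 7.12) = 1040.153.
√((H+B)/B) = √((7.12+58)/58) = 1.0596.
Q* ≈ 1102.149.

Q* ≈ 1,102 kegs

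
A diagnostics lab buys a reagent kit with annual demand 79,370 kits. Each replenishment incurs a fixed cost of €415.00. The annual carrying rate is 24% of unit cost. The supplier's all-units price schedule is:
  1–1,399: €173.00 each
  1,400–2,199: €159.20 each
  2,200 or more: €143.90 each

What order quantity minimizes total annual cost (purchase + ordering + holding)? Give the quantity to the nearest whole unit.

Holding cost per unit per year at price C is H = 0.24·C.
Candidates are each tier's EOQ (if it falls in that tier) and each price-break quantity.
EOQ at €173.00 = 1259.6 (feasible in tier 1): TC = 79,370×€173.00 + (79,370/1259.6)×415 + (1259.6/2)×0.24×€173.00 = €13,783,309.30.
EOQ at €159.20 = 1313.1 < 1400, so use break Q=1400: TC = 79,370×€159.20 + (79,370/1400.0)×415 + (1400.0/2)×0.24×€159.20 = €12,685,977.14.
EOQ at €143.90 = 1381.1 < 2200, so use break Q=2200: TC = 79,370×€143.90 + (79,370/2200.0)×415 + (2200.0/2)×0.24×€143.90 = €11,474,304.67.
Lowest total cost is €11,474,304.67 at Q = 2200.0.

Q* ≈ 2,200 kits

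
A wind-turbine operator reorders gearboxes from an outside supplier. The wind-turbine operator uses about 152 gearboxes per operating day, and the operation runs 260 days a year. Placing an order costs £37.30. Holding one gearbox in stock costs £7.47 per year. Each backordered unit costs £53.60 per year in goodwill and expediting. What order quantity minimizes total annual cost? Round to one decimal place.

Q* ≈ 670.6 gearboxes

Annual demand D = 152 × 260 = 39,520.
With planned backorders, Q* = √(2DS/H) · √((H+B)/B).
√(2DS/H) = √(2 × 39,520 × 37.3 / 7.47) = 628.228.
√((H+B)/B) = √((7.47+53.6)/53.6) = 1.0674.
Q* ≈ 670.578.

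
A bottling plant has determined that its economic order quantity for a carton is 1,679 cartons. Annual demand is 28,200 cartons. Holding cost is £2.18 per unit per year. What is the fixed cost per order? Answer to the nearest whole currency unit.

S ≈ £109

Squaring Q* = √(2DS/H) gives Q*² = 2DS/H.
From Q* = √(2DS/H): S = Q*²H / (2D) = 1,679² × 2.18 / (2 × 28,200) = 108.9629.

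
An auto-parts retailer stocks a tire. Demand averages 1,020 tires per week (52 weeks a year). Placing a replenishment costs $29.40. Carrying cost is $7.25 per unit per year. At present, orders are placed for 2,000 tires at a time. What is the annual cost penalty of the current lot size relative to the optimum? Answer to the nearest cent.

Extra cost ≈ $3,274.59 per year

Annual demand D = 1,020 × 52 = 53,040.
EOQ = √(2DS/H) = √(2 × 53,040 × 29.4 / 7.25) ≈ 655.88.
Cost at Q* = (D/Q*)S + (Q*/2)H = √(2DSH) ≈ $4,755.10.
Cost at Q = 2,000: (53,040/2,000)×29.4 + (2,000/2)×7.25 = $779.69 + $7,250.00 = $8,029.69.
Excess = $8,029.69 − $4,755.10 = $3,274.59.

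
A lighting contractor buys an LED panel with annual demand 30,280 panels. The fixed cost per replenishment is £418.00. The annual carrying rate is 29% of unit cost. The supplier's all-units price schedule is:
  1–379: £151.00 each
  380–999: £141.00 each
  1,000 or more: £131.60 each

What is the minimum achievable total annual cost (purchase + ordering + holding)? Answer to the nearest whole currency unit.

Holding cost per unit per year at price C is H = 0.29·C.
Candidates are each tier's EOQ (if it falls in that tier) and each price-break quantity.
Tier 1 (£151.00): EOQ = 760.3 exceeds tier's upper bound 379, so this tier is dominated.
EOQ at £141.00 = 786.8 (feasible in tier 2): TC = 30,280×£141.00 + (30,280/786.8)×418 + (786.8/2)×0.29×£141.00 = £4,301,652.86.
EOQ at £131.60 = 814.4 < 1000, so use break Q=1000: TC = 30,280×£131.60 + (30,280/1000.0)×418 + (1000.0/2)×0.29×£131.60 = £4,016,587.04.
Lowest total cost among the candidates is at Q = 1000.0.

TC* ≈ £4,016,587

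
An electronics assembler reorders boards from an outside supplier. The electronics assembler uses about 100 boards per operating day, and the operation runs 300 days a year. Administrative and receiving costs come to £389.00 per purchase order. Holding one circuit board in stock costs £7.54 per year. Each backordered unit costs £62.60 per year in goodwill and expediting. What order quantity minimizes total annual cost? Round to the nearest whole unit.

Annual demand D = 100 × 300 = 30,000.
With planned backorders, Q* = √(2DS/H) · √((H+B)/B).
√(2DS/H) = √(2 × 30,000 × 389 / 7.54) = 1759.401.
√((H+B)/B) = √((7.54+62.6)/62.6) = 1.0585.
Q* ≈ 1862.346.

Q* ≈ 1,862 boards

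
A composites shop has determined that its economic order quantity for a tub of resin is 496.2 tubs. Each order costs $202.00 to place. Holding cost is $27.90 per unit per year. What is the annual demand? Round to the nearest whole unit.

D ≈ 17,003 tubs per year

Invert the EOQ relation Q*² = 2DS/H.
From Q* = √(2DS/H): D = Q*²H / (2S) = 496.2² × 27.9 / (2 × 202) = 17003.423.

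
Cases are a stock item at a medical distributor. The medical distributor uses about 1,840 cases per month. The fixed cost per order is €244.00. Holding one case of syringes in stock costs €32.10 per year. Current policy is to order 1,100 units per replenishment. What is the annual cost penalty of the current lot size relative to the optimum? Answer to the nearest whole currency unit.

Extra cost ≈ €3,955 per year

Annual demand D = 1,840 × 12 = 22,080.
EOQ = √(2DS/H) = √(2 × 22,080 × 244 / 32.1) ≈ 579.37.
Cost at Q* = (D/Q*)S + (Q*/2)H = √(2DSH) ≈ €18,597.82.
Cost at Q = 1,100: (22,080/1,100)×244 + (1,100/2)×32.1 = €4,897.75 + €17,655.00 = €22,552.75.
Excess = €22,552.75 − €18,597.82 = €3,954.93.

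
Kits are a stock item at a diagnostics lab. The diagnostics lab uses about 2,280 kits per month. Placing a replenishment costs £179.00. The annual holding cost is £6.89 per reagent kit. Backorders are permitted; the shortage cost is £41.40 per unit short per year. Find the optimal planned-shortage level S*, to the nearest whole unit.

S* ≈ 184 kits

Annual demand D = 2,280 × 12 = 27,360.
With planned backorders, Q* = √(2DS/H) · √((H+B)/B).
√(2DS/H) = √(2 × 27,360 × 179 / 6.89) = 1192.312.
√((H+B)/B) = √((6.89+41.4)/41.4) = 1.0800.
Q* ≈ 1287.711.
S* = Q* · H/(H+B) = 1287.711 × 6.89/48.29 ≈ 183.730.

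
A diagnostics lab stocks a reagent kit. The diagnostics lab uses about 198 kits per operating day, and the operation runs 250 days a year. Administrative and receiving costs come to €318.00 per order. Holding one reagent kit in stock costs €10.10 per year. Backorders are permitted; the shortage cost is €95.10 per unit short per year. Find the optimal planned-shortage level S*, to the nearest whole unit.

Annual demand D = 198 × 250 = 49,500.
With planned backorders, Q* = √(2DS/H) · √((H+B)/B).
√(2DS/H) = √(2 × 49,500 × 318 / 10.1) = 1765.511.
√((H+B)/B) = √((10.1+95.1)/95.1) = 1.0518.
Q* ≈ 1856.898.
S* = Q* · H/(H+B) = 1856.898 × 10.1/105.2 ≈ 178.276.

S* ≈ 178 kits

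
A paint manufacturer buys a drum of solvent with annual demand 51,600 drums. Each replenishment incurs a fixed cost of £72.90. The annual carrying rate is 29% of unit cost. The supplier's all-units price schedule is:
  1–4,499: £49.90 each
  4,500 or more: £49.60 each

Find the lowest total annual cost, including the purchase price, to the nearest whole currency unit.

Holding cost per unit per year at price C is H = 0.29·C.
For each price level, check whether its EOQ is feasible; otherwise the best quantity at that price is the breakpoint.
EOQ at £49.90 = 721.0 (feasible in tier 1): TC = 51,600×£49.90 + (51,600/721.0)×72.9 + (721.0/2)×0.29×£49.90 = £2,585,274.05.
EOQ at £49.60 = 723.2 < 4500, so use break Q=4500: TC = 51,600×£49.60 + (51,600/4500.0)×72.9 + (4500.0/2)×0.29×£49.60 = £2,592,559.92.
Lowest total cost among the candidates is at Q = 721.0.

TC* ≈ £2,585,274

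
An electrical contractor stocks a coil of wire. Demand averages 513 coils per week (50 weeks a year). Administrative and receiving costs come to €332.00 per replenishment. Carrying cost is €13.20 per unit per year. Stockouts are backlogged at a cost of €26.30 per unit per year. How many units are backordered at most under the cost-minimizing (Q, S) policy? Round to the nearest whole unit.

Annual demand D = 513 × 50 = 25,650.
With planned backorders, Q* = √(2DS/H) · √((H+B)/B).
√(2DS/H) = √(2 × 25,650 × 332 / 13.2) = 1135.902.
√((H+B)/B) = √((13.2+26.3)/26.3) = 1.2255.
Q* ≈ 1392.071.
S* = Q* · H/(H+B) = 1392.071 × 13.2/39.5 ≈ 465.198.

S* ≈ 465 coils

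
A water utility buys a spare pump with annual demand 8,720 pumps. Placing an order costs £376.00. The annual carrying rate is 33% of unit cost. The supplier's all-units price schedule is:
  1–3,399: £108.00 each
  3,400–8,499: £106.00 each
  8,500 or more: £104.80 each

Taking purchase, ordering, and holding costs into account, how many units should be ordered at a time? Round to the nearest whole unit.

Q* ≈ 429 pumps

Holding cost per unit per year at price C is H = 0.33·C.
Candidates are each tier's EOQ (if it falls in that tier) and each price-break quantity.
EOQ at £108.00 = 428.9 (feasible in tier 1): TC = 8,720×£108.00 + (8,720/428.9)×376 + (428.9/2)×0.33×£108.00 = £957,047.48.
EOQ at £106.00 = 433.0 < 3400, so use break Q=3400: TC = 8,720×£106.00 + (8,720/3400.0)×376 + (3400.0/2)×0.33×£106.00 = £984,750.33.
EOQ at £104.80 = 435.4 < 8500, so use break Q=8500: TC = 8,720×£104.80 + (8,720/8500.0)×376 + (8500.0/2)×0.33×£104.80 = £1,061,223.73.
Lowest total cost is £957,047.48 at Q = 428.9.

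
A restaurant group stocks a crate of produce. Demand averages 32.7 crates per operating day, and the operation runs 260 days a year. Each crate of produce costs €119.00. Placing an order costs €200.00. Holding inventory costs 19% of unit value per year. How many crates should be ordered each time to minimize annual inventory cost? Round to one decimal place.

Annual demand D = 32.7 × 260 = 8,502.
Holding cost H = 0.19 × €119.00 = €22.6100 per unit per year.
EOQ = √(2DS / H) = √(2 × 8,502 × 200 / 22.61).
= √(3,400,800 / 22.61) = √150,411.3224 ≈ 387.829.

Q* ≈ 387.8 crates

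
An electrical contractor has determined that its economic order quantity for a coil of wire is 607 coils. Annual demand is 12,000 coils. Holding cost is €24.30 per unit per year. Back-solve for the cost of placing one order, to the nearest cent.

Invert the EOQ relation Q*² = 2DS/H.
From Q* = √(2DS/H): S = Q*²H / (2D) = 607² × 24.3 / (2 × 12,000) = 373.0546.

S ≈ €373.05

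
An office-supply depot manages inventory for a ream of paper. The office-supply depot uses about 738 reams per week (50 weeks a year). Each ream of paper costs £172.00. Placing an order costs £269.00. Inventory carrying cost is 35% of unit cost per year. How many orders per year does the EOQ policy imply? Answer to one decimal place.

Annual demand D = 738 × 50 = 36,900.
Holding cost H = 0.35 × £172.00 = £60.2000 per unit per year.
EOQ = √(2DS/H) = √(2 × 36,900 × 269 / 60.2) ≈ 574.26.
Orders per year = D / Q* = 36,900 / 574.26 ≈ 64.257.

N ≈ 64.3 orders per year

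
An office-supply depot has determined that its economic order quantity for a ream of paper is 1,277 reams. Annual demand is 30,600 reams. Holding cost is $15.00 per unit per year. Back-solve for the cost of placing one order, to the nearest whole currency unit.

S ≈ $400

Squaring Q* = √(2DS/H) gives Q*² = 2DS/H.
From Q* = √(2DS/H): S = Q*²H / (2D) = 1,277² × 15 / (2 × 30,600) = 399.6885.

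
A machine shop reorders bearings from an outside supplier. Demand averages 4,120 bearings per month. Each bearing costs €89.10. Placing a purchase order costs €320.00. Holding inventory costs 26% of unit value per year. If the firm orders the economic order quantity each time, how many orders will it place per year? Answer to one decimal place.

Annual demand D = 4,120 × 12 = 49,440.
Holding cost H = 0.26 × €89.10 = €23.1660 per unit per year.
EOQ = √(2DS/H) = √(2 × 49,440 × 320 / 23.166) ≈ 1168.70.
Orders per year = D / Q* = 49,440 / 1168.70 ≈ 42.303.

N ≈ 42.3 orders per year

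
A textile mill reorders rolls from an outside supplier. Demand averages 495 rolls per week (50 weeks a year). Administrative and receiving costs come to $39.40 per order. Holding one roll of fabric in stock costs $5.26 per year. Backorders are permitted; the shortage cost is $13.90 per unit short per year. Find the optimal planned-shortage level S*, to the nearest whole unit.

Annual demand D = 495 × 50 = 24,750.
With planned backorders, Q* = √(2DS/H) · √((H+B)/B).
√(2DS/H) = √(2 × 24,750 × 39.4 / 5.26) = 608.917.
√((H+B)/B) = √((5.26+13.9)/13.9) = 1.1741.
Q* ≈ 714.905.
S* = Q* · H/(H+B) = 714.905 × 5.26/19.16 ≈ 196.263.

S* ≈ 196 rolls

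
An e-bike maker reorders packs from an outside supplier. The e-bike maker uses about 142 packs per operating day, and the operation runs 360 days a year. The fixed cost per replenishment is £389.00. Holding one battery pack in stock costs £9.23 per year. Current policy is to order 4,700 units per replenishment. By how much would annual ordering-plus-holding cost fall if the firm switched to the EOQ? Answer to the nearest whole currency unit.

Extra cost ≈ £6,762 per year

Annual demand D = 142 × 360 = 51,120.
EOQ = √(2DS/H) = √(2 × 51,120 × 389 / 9.23) ≈ 2075.79.
Cost at Q* = (D/Q*)S + (Q*/2)H = √(2DSH) ≈ £19,159.58.
Cost at Q = 4,700: (51,120/4,700)×389 + (4,700/2)×9.23 = £4,231.00 + £21,690.50 = £25,921.50.
Excess = £25,921.50 − £19,159.58 = £6,761.91.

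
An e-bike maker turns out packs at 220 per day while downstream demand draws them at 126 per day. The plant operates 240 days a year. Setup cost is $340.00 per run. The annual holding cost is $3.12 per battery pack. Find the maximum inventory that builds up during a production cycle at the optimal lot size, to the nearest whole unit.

I_max ≈ 1,678 packs

Annual demand D = 126 × 240 = 30,240.
Production build-up factor (1 − d/p) = 1 − 126/220 = 0.4273.
Q* = √(2DS / (H(1 − d/p))) = √(2 × 30,240 × 340 / (3.12 × 0.4273)).
= √(20,563,200 / 1.3331) ≈ 3927.493.
Maximum inventory = Q*(1 − d/p) = 3927.493 × 0.4273 ≈ 1678.111.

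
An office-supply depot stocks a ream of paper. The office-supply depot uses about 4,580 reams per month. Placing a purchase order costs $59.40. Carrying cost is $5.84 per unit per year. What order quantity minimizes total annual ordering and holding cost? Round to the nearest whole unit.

Q* ≈ 1,057 reams

Annual demand D = 4,580 × 12 = 54,960.
EOQ = √(2DS / H) = √(2 × 54,960 × 59.4 / 5.84).
= √(6,529,248 / 5.84) = √1,118,021.9178 ≈ 1057.366.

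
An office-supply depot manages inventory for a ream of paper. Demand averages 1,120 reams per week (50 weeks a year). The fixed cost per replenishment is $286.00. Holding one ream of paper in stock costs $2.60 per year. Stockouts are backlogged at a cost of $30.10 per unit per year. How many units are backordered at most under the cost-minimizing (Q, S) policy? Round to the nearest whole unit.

S* ≈ 291 reams

Annual demand D = 1,120 × 50 = 56,000.
With planned backorders, Q* = √(2DS/H) · √((H+B)/B).
√(2DS/H) = √(2 × 56,000 × 286 / 2.6) = 3509.986.
√((H+B)/B) = √((2.6+30.1)/30.1) = 1.0423.
Q* ≈ 3658.440.
S* = Q* · H/(H+B) = 3658.440 × 2.6/32.7 ≈ 290.885.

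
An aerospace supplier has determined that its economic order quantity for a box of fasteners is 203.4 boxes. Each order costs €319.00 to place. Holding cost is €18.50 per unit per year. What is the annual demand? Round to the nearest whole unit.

Squaring Q* = √(2DS/H) gives Q*² = 2DS/H.
From Q* = √(2DS/H): D = Q*²H / (2S) = 203.4² × 18.5 / (2 × 319) = 1199.646.

D ≈ 1,200 boxes per year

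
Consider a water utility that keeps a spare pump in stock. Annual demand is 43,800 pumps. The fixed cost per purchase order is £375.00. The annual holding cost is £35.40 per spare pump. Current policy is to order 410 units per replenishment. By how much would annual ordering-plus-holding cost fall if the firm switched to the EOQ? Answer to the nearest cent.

Extra cost ≈ £13,216.80 per year

EOQ = √(2DS/H) = √(2 × 43,800 × 375 / 35.4) ≈ 963.31.
Cost at Q* = (D/Q*)S + (Q*/2)H = √(2DSH) ≈ £34,101.17.
Cost at Q = 410: (43,800/410)×375 + (410/2)×35.4 = £40,060.98 + £7,257.00 = £47,317.98.
Excess = £47,317.98 − £34,101.17 = £13,216.80.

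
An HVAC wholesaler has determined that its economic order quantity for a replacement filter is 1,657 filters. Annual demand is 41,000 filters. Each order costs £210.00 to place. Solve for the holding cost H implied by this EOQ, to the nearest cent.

Squaring Q* = √(2DS/H) gives Q*² = 2DS/H.
From Q* = √(2DS/H): H = 2DS / Q*² = 2 × 41,000 × 210 / 1,657² = 6.2717.

H ≈ £6.27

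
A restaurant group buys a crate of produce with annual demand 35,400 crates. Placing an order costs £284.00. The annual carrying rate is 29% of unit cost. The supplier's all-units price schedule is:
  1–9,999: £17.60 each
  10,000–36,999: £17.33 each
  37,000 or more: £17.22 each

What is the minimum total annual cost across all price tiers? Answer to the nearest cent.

TC* ≈ £633,170.51

Holding cost per unit per year at price C is H = 0.29·C.
For each price level, check whether its EOQ is feasible; otherwise the best quantity at that price is the breakpoint.
EOQ at £17.60 = 1984.8 (feasible in tier 1): TC = 35,400×£17.60 + (35,400/1984.8)×284 + (1984.8/2)×0.29×£17.60 = £633,170.51.
EOQ at £17.33 = 2000.2 < 10000, so use break Q=10000: TC = 35,400×£17.33 + (35,400/10000.0)×284 + (10000.0/2)×0.29×£17.33 = £639,615.86.
EOQ at £17.22 = 2006.6 < 37000, so use break Q=37000: TC = 35,400×£17.22 + (35,400/37000.0)×284 + (37000.0/2)×0.29×£17.22 = £702,245.02.
Lowest total cost among the candidates is at Q = 1984.8.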